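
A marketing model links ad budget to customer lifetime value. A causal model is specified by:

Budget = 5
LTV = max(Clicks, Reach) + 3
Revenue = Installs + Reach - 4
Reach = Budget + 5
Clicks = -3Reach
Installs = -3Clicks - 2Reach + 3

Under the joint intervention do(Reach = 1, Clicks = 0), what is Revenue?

-2

Under do(Reach = 1, Clicks = 0), each intervened variable's structural equation is replaced by its fixed value.
Installs = -3Clicks - 2Reach + 3  [with Clicks=0, Reach=1]  = 1
Revenue = Installs + Reach - 4  [with Installs=1, Reach=1]  = -2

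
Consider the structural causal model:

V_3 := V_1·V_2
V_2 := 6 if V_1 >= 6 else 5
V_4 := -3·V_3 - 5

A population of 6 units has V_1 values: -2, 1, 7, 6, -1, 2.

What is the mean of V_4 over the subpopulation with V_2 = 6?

Observing V_2=6 restricts to units where V_2's equation naturally yields 6: V_1 ∈ {7, 6}. In that subpopulation V_4 = -131, -113, mean -122.

-122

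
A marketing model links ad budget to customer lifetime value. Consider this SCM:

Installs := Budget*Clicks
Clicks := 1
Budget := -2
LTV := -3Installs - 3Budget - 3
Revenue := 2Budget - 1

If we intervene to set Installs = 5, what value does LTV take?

do(Installs=5) replaces the equation Installs := Budget*Clicks with the constant Installs = 5.
LTV = -3Installs - 3Budget - 3  [with Installs=5, Budget=-2]  = -12

-12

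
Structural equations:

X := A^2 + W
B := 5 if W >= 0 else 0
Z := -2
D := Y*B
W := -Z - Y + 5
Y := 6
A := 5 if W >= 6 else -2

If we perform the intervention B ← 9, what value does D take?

54

Intervening sets B = 9 and removes its equation (B := 5 if W >= 0 else 0).
D = Y*B  [with Y=6, B=9]  = 54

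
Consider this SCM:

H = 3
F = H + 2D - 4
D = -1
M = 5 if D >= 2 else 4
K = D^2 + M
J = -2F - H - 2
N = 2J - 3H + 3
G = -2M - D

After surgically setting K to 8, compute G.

-7

do(K=8) replaces the equation K = D^2 + M with the constant K = 8.
No directed path runs from K to G, so G keeps its natural value.
M = 5 if D >= 2 else 4  [with D=-1]  = 4
G = -2M - D  [with M=4, D=-1]  = -7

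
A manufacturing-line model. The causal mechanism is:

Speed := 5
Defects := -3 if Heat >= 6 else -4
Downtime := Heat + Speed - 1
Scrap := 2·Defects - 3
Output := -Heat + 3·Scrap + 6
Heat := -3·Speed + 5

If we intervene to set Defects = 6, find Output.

do(Defects=6) replaces the equation Defects := -3 if Heat >= 6 else -4 with the constant Defects = 6.
Heat = -3·Speed + 5  [with Speed=5]  = -10
Scrap = 2·Defects - 3  [with Defects=6]  = 9
Output = -Heat + 3·Scrap + 6  [with Heat=-10, Scrap=9]  = 43

43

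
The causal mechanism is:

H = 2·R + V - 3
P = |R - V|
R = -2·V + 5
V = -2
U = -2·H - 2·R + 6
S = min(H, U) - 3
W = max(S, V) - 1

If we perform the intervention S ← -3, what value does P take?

Under do(S=-3), the mechanism S = min(H, U) - 3 is discarded; S is fixed at -3.
Since P is not a descendant of the intervened variable, it is unaffected.
R = -2·V + 5  [with V=-2]  = 9
P = |R - V|  [with R=9, V=-2]  = 11

11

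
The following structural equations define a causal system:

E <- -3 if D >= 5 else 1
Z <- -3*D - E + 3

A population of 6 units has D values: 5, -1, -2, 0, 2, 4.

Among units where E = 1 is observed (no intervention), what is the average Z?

0.2

Observing E=1 restricts to units where E's equation naturally yields 1: D ∈ {-1, -2, 0, 2, 4}. In that subpopulation Z = 5, 8, 2, -4, -10, mean 0.2.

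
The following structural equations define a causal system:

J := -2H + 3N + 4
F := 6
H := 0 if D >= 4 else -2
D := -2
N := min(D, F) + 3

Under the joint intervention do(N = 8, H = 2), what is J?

24

Setting N = 8, H = 2 by intervention discards those variables' equations.
J = -2H + 3N + 4  [with H=2, N=8]  = 24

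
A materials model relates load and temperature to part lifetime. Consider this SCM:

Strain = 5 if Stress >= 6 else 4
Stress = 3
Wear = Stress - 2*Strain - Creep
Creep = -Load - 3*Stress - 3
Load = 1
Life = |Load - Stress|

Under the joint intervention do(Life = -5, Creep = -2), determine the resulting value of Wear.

Setting Life = -5, Creep = -2 by intervention discards those variables' equations.
Strain = 5 if Stress >= 6 else 4  [with Stress=3]  = 4
Wear = Stress - 2*Strain - Creep  [with Stress=3, Strain=4, Creep=-2]  = -3

-3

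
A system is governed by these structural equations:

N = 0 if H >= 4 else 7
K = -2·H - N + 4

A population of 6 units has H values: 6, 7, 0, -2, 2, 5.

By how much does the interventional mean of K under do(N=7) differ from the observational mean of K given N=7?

Every unit gets N=7 under the intervention. K values become -15, -17, -3, 1, -7, -13; E[K|do(N=7)] = -9.
E[K|N=7] averages over only the 3 units with N=7 (H = 0, -2, 2): K = -3, 1, -7, mean -3.
Difference = -9 − (-3) = -6.

-6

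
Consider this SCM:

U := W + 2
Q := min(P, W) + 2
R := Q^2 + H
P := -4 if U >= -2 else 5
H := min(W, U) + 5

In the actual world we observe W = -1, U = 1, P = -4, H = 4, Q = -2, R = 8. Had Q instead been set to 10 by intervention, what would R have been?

104

The intervention breaks the incoming arrows to Q: Q := min(P, W) + 2 no longer applies, and Q = 10.
U = W + 2  [with W=-1]  = 1
H = min(W, U) + 5  [with W=-1, U=1]  = 4
R = Q^2 + H  [with Q=10, H=4]  = 104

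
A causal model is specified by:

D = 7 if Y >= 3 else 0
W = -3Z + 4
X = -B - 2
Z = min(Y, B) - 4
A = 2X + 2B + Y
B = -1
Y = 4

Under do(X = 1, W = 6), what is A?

4

Setting X = 1, W = 6 by intervention discards those variables' equations.
A = 2X + 2B + Y  [with X=1, B=-1, Y=4]  = 4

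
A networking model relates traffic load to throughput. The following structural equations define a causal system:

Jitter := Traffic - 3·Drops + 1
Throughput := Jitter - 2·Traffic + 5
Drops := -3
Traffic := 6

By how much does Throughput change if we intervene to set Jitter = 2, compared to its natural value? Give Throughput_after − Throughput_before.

The intervention breaks the incoming arrows to Jitter: Jitter := Traffic - 3·Drops + 1 no longer applies, and Jitter = 2.
Throughput = Jitter - 2·Traffic + 5  [with Jitter=2, Traffic=6]  = -5
Without intervention: Jitter = Traffic - 3·Drops + 1  [with Traffic=6, Drops=-3]  = 16; Throughput = Jitter - 2·Traffic + 5  [with Jitter=16, Traffic=6]  = 9.
Change = -5 − 9 = -14.

-14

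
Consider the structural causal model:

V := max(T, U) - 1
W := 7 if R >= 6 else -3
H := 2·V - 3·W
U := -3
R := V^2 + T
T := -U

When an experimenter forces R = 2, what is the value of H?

Under do(R=2), the mechanism R := V^2 + T is discarded; R is fixed at 2.
T = -U  [with U=-3]  = 3
V = max(T, U) - 1  [with T=3, U=-3]  = 2
W = 7 if R >= 6 else -3  [with R=2]  = -3
H = 2·V - 3·W  [with V=2, W=-3]  = 13

13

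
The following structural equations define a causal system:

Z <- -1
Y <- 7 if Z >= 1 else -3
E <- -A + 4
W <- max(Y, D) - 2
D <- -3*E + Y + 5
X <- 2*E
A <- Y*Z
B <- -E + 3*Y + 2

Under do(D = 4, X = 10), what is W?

Setting D = 4, X = 10 by intervention discards those variables' equations.
Y = 7 if Z >= 1 else -3  [with Z=-1]  = -3
W = max(Y, D) - 2  [with Y=-3, D=4]  = 2

2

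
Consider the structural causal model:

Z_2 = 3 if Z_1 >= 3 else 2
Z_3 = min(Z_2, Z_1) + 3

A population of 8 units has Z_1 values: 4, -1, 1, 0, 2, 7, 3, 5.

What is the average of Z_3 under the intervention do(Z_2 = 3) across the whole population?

4.75

Every unit gets Z_2=3 under the intervention. Z_3 values become 6, 2, 4, 3, 5, 6, 6, 6; E[Z_3|do(Z_2=3)] = 4.75.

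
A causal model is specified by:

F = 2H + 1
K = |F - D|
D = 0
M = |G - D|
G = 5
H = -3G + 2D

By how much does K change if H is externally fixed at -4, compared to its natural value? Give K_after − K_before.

-22

Under do(H=-4), the mechanism H = -3G + 2D is discarded; H is fixed at -4.
F = 2H + 1  [with H=-4]  = -7
K = |F - D|  [with F=-7, D=0]  = 7
Without intervention: H = -3G + 2D  [with G=5, D=0]  = -15; F = 2H + 1  [with H=-15]  = -29; K = |F - D|  [with F=-29, D=0]  = 29.
Change = 7 − 29 = -22.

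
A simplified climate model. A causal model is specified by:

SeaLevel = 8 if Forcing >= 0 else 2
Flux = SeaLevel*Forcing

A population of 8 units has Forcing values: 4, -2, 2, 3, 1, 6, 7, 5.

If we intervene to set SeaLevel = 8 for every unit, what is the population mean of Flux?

Under do(SeaLevel=8), SeaLevel's equation is replaced by SeaLevel=8 for every unit. Per-unit Flux: 32, -16, 16, 24, 8, 48, 56, 40. Mean = 26.

26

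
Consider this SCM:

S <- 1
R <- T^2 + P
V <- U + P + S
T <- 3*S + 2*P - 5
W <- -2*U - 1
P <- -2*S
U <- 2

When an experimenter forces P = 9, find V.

do(P=9) replaces the equation P <- -2*S with the constant P = 9.
V = U + P + S  [with U=2, P=9, S=1]  = 12

12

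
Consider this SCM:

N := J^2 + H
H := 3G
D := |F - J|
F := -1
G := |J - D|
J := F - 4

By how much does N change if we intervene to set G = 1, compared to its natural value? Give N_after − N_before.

Under do(G=1), the mechanism G := |J - D| is discarded; G is fixed at 1.
J = F - 4  [with F=-1]  = -5
H = 3G  [with G=1]  = 3
N = J^2 + H  [with J=-5, H=3]  = 28
Without intervention: J = F - 4  [with F=-1]  = -5; D = |F - J|  [with F=-1, J=-5]  = 4; G = |J - D|  [with J=-5, D=4]  = 9; H = 3G  [with G=9]  = 27; N = J^2 + H  [with J=-5, H=27]  = 52.
Change = 28 − 52 = -24.

-24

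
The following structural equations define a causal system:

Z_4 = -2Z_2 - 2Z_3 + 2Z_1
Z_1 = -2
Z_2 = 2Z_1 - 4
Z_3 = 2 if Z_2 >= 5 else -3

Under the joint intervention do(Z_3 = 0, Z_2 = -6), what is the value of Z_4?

8

The joint intervention fixes Z_3 = 0, Z_2 = -6, removing each variable's own equation.
Z_4 = -2Z_2 - 2Z_3 + 2Z_1  [with Z_2=-6, Z_3=0, Z_1=-2]  = 8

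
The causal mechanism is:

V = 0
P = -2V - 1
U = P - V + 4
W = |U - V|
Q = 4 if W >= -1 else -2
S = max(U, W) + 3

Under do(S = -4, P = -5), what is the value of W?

1

Under do(S = -4, P = -5), each intervened variable's structural equation is replaced by its fixed value.
U = P - V + 4  [with P=-5, V=0]  = -1
W = |U - V|  [with U=-1, V=0]  = 1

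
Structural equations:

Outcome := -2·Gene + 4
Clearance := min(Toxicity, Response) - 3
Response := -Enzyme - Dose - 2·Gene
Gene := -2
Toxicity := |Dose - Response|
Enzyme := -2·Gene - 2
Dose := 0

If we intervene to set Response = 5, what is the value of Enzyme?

2

Under do(Response=5), the mechanism Response := -Enzyme - Dose - 2·Gene is discarded; Response is fixed at 5.
Since Enzyme is not a descendant of the intervened variable, it is unaffected.
Enzyme = -2·Gene - 2  [with Gene=-2]  = 2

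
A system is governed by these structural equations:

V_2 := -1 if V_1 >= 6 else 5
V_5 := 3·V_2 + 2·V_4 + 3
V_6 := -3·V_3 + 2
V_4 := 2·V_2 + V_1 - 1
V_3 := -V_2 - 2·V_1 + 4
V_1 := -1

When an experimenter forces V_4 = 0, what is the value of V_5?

Intervening sets V_4 = 0 and removes its equation (V_4 := 2·V_2 + V_1 - 1).
V_2 = -1 if V_1 >= 6 else 5  [with V_1=-1]  = 5
V_5 = 3·V_2 + 2·V_4 + 3  [with V_2=5, V_4=0]  = 18

18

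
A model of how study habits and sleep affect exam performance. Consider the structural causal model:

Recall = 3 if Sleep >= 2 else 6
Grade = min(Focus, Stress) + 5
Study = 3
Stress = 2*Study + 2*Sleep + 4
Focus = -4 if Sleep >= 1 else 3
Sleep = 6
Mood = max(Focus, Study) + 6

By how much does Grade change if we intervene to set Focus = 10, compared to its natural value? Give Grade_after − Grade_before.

The intervention breaks the incoming arrows to Focus: Focus = -4 if Sleep >= 1 else 3 no longer applies, and Focus = 10.
Stress = 2*Study + 2*Sleep + 4  [with Study=3, Sleep=6]  = 22
Grade = min(Focus, Stress) + 5  [with Focus=10, Stress=22]  = 15
Without intervention: Stress = 2*Study + 2*Sleep + 4  [with Study=3, Sleep=6]  = 22; Focus = -4 if Sleep >= 1 else 3  [with Sleep=6]  = -4; Grade = min(Focus, Stress) + 5  [with Focus=-4, Stress=22]  = 1.
Change = 15 − 1 = 14.

14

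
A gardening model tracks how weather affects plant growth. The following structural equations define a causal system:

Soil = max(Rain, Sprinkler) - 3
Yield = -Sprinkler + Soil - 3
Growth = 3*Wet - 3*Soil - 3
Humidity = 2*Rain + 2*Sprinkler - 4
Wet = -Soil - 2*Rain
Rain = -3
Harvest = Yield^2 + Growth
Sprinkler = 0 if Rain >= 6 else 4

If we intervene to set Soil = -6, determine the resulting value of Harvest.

The intervention breaks the incoming arrows to Soil: Soil = max(Rain, Sprinkler) - 3 no longer applies, and Soil = -6.
Sprinkler = 0 if Rain >= 6 else 4  [with Rain=-3]  = 4
Wet = -Soil - 2*Rain  [with Soil=-6, Rain=-3]  = 12
Growth = 3*Wet - 3*Soil - 3  [with Wet=12, Soil=-6]  = 51
Yield = -Sprinkler + Soil - 3  [with Sprinkler=4, Soil=-6]  = -13
Harvest = Yield^2 + Growth  [with Yield=-13, Growth=51]  = 220

220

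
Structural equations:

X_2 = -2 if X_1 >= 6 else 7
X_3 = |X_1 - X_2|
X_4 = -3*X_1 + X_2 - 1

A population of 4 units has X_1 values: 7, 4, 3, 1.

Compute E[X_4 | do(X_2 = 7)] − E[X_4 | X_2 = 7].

Every unit gets X_2=7 under the intervention. X_4 values become -15, -6, -3, 3; E[X_4|do(X_2=7)] = -5.25.
E[X_4|X_2=7] averages over only the 3 units with X_2=7 (X_1 = 4, 3, 1): X_4 = -6, -3, 3, mean -2.
Difference = -5.25 − (-2) = -3.25.

-3.25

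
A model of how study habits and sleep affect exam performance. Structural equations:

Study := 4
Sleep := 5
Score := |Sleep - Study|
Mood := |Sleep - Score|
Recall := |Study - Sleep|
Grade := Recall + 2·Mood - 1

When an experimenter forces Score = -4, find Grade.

18

The intervention breaks the incoming arrows to Score: Score := |Sleep - Study| no longer applies, and Score = -4.
Mood = |Sleep - Score|  [with Sleep=5, Score=-4]  = 9
Recall = |Study - Sleep|  [with Study=4, Sleep=5]  = 1
Grade = Recall + 2·Mood - 1  [with Recall=1, Mood=9]  = 18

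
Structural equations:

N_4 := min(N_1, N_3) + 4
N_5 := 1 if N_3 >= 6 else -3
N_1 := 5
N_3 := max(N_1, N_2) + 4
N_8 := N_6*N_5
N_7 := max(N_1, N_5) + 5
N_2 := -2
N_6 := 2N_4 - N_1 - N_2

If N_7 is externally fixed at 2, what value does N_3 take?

9

Intervening sets N_7 = 2 and removes its equation (N_7 := max(N_1, N_5) + 5).
N_3 is not downstream of the intervention, so its value is determined by the original equations.
N_3 = max(N_1, N_2) + 4  [with N_1=5, N_2=-2]  = 9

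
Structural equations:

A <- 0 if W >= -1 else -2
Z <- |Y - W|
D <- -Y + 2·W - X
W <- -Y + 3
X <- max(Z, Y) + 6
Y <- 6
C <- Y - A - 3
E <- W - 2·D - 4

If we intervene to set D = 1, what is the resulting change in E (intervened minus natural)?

do(D=1) replaces the equation D <- -Y + 2·W - X with the constant D = 1.
W = -Y + 3  [with Y=6]  = -3
E = W - 2·D - 4  [with W=-3, D=1]  = -9
Without intervention: W = -Y + 3  [with Y=6]  = -3; Z = |Y - W|  [with Y=6, W=-3]  = 9; X = max(Z, Y) + 6  [with Z=9, Y=6]  = 15; D = -Y + 2·W - X  [with Y=6, W=-3, X=15]  = -27; E = W - 2·D - 4  [with W=-3, D=-27]  = 47.
Change = -9 − 47 = -56.

-56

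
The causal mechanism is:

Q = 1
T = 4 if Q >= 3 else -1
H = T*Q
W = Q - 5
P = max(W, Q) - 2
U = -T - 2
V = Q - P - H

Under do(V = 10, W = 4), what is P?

Under do(V = 10, W = 4), each intervened variable's structural equation is replaced by its fixed value.
P = max(W, Q) - 2  [with W=4, Q=1]  = 2

2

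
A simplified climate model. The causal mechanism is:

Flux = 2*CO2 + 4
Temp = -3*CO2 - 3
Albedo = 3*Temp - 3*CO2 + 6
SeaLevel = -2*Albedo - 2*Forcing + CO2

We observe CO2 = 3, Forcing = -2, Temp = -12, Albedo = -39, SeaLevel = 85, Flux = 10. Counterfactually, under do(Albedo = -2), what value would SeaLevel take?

Intervening sets Albedo = -2 and removes its equation (Albedo = 3*Temp - 3*CO2 + 6).
SeaLevel = -2*Albedo - 2*Forcing + CO2  [with Albedo=-2, Forcing=-2, CO2=3]  = 11

11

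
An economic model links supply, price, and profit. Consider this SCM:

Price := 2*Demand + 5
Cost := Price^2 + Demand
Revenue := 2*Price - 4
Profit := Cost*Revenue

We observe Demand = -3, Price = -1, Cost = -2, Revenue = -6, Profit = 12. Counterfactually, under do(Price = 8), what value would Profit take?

do(Price=8) replaces the equation Price := 2*Demand + 5 with the constant Price = 8.
Cost = Price^2 + Demand  [with Price=8, Demand=-3]  = 61
Revenue = 2*Price - 4  [with Price=8]  = 12
Profit = Cost*Revenue  [with Cost=61, Revenue=12]  = 732

732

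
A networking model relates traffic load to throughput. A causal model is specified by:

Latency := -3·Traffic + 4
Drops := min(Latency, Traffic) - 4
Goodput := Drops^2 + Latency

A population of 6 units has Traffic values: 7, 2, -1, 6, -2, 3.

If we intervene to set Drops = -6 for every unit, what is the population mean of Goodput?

32.5

do(Drops=-6) breaks Drops's dependence on Traffic. With Drops=-6 fixed, Goodput across the units is 19, 34, 43, 22, 46, 31, mean 32.5.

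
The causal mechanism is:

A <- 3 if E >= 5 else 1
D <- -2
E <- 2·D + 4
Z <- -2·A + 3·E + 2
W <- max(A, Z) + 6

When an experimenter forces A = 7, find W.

do(A=7) replaces the equation A <- 3 if E >= 5 else 1 with the constant A = 7.
E = 2·D + 4  [with D=-2]  = 0
Z = -2·A + 3·E + 2  [with A=7, E=0]  = -12
W = max(A, Z) + 6  [with A=7, Z=-12]  = 13

13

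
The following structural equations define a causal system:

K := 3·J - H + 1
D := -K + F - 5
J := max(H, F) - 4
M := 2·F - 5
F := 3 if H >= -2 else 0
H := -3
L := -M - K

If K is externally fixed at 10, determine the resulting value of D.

-15

The intervention breaks the incoming arrows to K: K := 3·J - H + 1 no longer applies, and K = 10.
F = 3 if H >= -2 else 0  [with H=-3]  = 0
D = -K + F - 5  [with K=10, F=0]  = -15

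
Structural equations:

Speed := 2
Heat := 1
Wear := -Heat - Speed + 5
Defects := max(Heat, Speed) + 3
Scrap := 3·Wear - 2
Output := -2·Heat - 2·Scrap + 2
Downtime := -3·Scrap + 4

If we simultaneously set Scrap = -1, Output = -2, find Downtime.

7

Under do(Scrap = -1, Output = -2), each intervened variable's structural equation is replaced by its fixed value.
Downtime = -3·Scrap + 4  [with Scrap=-1]  = 7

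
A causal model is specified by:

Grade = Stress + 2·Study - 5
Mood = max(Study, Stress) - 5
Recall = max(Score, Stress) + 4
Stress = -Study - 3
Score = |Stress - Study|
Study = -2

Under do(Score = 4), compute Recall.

8

do(Score=4) replaces the equation Score = |Stress - Study| with the constant Score = 4.
Stress = -Study - 3  [with Study=-2]  = -1
Recall = max(Score, Stress) + 4  [with Score=4, Stress=-1]  = 8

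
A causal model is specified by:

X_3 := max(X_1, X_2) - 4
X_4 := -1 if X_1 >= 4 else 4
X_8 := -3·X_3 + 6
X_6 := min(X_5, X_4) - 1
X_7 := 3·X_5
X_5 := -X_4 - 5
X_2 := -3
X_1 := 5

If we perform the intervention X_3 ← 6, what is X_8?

-12

The intervention breaks the incoming arrows to X_3: X_3 := max(X_1, X_2) - 4 no longer applies, and X_3 = 6.
X_8 = -3·X_3 + 6  [with X_3=6]  = -12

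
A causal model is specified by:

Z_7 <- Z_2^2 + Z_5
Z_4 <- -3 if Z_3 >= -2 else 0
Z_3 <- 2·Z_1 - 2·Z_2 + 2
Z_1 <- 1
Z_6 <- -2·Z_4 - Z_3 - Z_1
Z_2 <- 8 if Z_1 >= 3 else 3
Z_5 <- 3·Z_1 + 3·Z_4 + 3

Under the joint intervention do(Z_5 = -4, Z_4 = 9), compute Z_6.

Setting Z_5 = -4, Z_4 = 9 by intervention discards those variables' equations.
Z_2 = 8 if Z_1 >= 3 else 3  [with Z_1=1]  = 3
Z_3 = 2·Z_1 - 2·Z_2 + 2  [with Z_1=1, Z_2=3]  = -2
Z_6 = -2·Z_4 - Z_3 - Z_1  [with Z_4=9, Z_3=-2, Z_1=1]  = -17

-17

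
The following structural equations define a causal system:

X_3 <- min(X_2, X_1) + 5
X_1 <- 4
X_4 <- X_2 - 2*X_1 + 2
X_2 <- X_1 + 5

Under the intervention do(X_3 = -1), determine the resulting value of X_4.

The intervention breaks the incoming arrows to X_3: X_3 <- min(X_2, X_1) + 5 no longer applies, and X_3 = -1.
X_4 is not downstream of the intervention, so its value is determined by the original equations.
X_2 = X_1 + 5  [with X_1=4]  = 9
X_4 = X_2 - 2*X_1 + 2  [with X_2=9, X_1=4]  = 3

3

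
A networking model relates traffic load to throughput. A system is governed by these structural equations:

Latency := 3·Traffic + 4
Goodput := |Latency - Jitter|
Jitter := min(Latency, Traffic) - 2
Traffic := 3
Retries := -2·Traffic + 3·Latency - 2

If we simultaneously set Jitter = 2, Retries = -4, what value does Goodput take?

The joint intervention fixes Jitter = 2, Retries = -4, removing each variable's own equation.
Latency = 3·Traffic + 4  [with Traffic=3]  = 13
Goodput = |Latency - Jitter|  [with Latency=13, Jitter=2]  = 11

11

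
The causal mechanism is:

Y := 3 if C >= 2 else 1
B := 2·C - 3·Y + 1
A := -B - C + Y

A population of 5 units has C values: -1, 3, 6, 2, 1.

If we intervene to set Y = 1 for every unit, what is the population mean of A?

Every unit gets Y=1 under the intervention. A values become 6, -6, -15, -3, 0; E[A|do(Y=1)] = -3.6.

-3.6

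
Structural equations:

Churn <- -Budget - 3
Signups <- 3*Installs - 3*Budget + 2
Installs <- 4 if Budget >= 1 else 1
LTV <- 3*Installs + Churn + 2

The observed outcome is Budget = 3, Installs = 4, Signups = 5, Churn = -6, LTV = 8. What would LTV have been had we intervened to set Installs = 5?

11

do(Installs=5) replaces the equation Installs <- 4 if Budget >= 1 else 1 with the constant Installs = 5.
Churn = -Budget - 3  [with Budget=3]  = -6
LTV = 3*Installs + Churn + 2  [with Installs=5, Churn=-6]  = 11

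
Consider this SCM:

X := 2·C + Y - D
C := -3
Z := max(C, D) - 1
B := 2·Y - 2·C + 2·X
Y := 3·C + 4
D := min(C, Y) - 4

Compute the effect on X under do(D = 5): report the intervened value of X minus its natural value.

The intervention breaks the incoming arrows to D: D := min(C, Y) - 4 no longer applies, and D = 5.
Y = 3·C + 4  [with C=-3]  = -5
X = 2·C + Y - D  [with C=-3, Y=-5, D=5]  = -16
Without intervention: Y = 3·C + 4  [with C=-3]  = -5; D = min(C, Y) - 4  [with C=-3, Y=-5]  = -9; X = 2·C + Y - D  [with C=-3, Y=-5, D=-9]  = -2.
Change = -16 − (-2) = -14.

-14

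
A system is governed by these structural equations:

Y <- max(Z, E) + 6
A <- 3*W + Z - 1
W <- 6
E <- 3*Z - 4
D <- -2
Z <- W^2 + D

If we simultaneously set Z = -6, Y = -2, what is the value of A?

Setting Z = -6, Y = -2 by intervention discards those variables' equations.
A = 3*W + Z - 1  [with W=6, Z=-6]  = 11

11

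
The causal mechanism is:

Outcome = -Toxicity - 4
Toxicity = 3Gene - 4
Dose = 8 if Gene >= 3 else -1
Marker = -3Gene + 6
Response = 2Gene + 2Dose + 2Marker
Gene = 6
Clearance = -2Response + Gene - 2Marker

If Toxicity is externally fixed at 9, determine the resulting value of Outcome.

-13

Under do(Toxicity=9), the mechanism Toxicity = 3Gene - 4 is discarded; Toxicity is fixed at 9.
Outcome = -Toxicity - 4  [with Toxicity=9]  = -13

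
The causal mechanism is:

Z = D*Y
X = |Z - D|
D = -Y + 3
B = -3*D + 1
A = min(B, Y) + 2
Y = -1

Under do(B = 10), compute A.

Intervening sets B = 10 and removes its equation (B = -3*D + 1).
A = min(B, Y) + 2  [with B=10, Y=-1]  = 1

1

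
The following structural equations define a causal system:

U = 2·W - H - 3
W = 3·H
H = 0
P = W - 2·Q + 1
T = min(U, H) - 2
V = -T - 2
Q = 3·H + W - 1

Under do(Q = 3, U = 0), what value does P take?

The joint intervention fixes Q = 3, U = 0, removing each variable's own equation.
W = 3·H  [with H=0]  = 0
P = W - 2·Q + 1  [with W=0, Q=3]  = -5

-5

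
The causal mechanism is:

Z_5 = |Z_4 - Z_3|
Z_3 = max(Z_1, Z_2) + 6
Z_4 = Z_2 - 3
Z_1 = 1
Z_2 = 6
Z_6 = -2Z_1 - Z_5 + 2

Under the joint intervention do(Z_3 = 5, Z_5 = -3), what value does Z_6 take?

3

Setting Z_3 = 5, Z_5 = -3 by intervention discards those variables' equations.
Z_6 = -2Z_1 - Z_5 + 2  [with Z_1=1, Z_5=-3]  = 3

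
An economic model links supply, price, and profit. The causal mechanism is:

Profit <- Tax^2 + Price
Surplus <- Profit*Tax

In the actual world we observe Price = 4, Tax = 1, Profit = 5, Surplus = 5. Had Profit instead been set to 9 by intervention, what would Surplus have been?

9

The intervention breaks the incoming arrows to Profit: Profit <- Tax^2 + Price no longer applies, and Profit = 9.
Surplus = Profit*Tax  [with Profit=9, Tax=1]  = 9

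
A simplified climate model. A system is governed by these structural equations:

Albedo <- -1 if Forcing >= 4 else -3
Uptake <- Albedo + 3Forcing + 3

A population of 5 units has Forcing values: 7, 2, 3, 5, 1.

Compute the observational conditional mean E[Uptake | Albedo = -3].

E[Uptake|Albedo=-3] averages over only the 3 units with Albedo=-3 (Forcing = 2, 3, 1): Uptake = 6, 9, 3, mean 6.

6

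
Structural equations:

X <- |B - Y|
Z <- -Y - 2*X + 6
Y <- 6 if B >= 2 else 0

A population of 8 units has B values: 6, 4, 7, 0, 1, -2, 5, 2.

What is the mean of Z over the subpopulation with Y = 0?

4

Observing Y=0 restricts to units where Y's equation naturally yields 0: B ∈ {0, 1, -2}. In that subpopulation Z = 6, 4, 2, mean 4.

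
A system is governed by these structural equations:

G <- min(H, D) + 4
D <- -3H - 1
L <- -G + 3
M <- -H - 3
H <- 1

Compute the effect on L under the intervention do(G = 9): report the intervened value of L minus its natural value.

The intervention breaks the incoming arrows to G: G <- min(H, D) + 4 no longer applies, and G = 9.
L = -G + 3  [with G=9]  = -6
Without intervention: D = -3H - 1  [with H=1]  = -4; G = min(H, D) + 4  [with H=1, D=-4]  = 0; L = -G + 3  [with G=0]  = 3.
Change = -6 − 3 = -9.

-9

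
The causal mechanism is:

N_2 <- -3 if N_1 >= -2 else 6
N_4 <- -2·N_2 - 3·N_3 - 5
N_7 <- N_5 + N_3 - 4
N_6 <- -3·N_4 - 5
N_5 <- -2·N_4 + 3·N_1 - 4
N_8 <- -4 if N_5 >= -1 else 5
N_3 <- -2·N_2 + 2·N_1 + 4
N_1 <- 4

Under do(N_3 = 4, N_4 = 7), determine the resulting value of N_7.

-6

Under do(N_3 = 4, N_4 = 7), each intervened variable's structural equation is replaced by its fixed value.
N_5 = -2·N_4 + 3·N_1 - 4  [with N_4=7, N_1=4]  = -6
N_7 = N_5 + N_3 - 4  [with N_5=-6, N_3=4]  = -6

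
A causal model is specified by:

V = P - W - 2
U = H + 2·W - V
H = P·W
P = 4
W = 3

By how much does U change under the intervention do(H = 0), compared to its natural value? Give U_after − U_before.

-12

do(H=0) replaces the equation H = P·W with the constant H = 0.
V = P - W - 2  [with P=4, W=3]  = -1
U = H + 2·W - V  [with H=0, W=3, V=-1]  = 7
Without intervention: H = P·W  [with P=4, W=3]  = 12; V = P - W - 2  [with P=4, W=3]  = -1; U = H + 2·W - V  [with H=12, W=3, V=-1]  = 19.
Change = 7 − 19 = -12.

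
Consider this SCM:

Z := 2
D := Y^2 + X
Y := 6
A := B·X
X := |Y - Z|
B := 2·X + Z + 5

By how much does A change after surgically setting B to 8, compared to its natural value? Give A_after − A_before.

-28

Under do(B=8), the mechanism B := 2·X + Z + 5 is discarded; B is fixed at 8.
X = |Y - Z|  [with Y=6, Z=2]  = 4
A = B·X  [with B=8, X=4]  = 32
Without intervention: X = |Y - Z|  [with Y=6, Z=2]  = 4; B = 2·X + Z + 5  [with X=4, Z=2]  = 15; A = B·X  [with B=15, X=4]  = 60.
Change = 32 − 60 = -28.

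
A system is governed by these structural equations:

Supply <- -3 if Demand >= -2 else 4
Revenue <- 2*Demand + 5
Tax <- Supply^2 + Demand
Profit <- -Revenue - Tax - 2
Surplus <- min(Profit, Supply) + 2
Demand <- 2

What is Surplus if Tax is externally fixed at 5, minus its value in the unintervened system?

6

Under do(Tax=5), the mechanism Tax <- Supply^2 + Demand is discarded; Tax is fixed at 5.
Supply = -3 if Demand >= -2 else 4  [with Demand=2]  = -3
Revenue = 2*Demand + 5  [with Demand=2]  = 9
Profit = -Revenue - Tax - 2  [with Revenue=9, Tax=5]  = -16
Surplus = min(Profit, Supply) + 2  [with Profit=-16, Supply=-3]  = -14
Without intervention: Supply = -3 if Demand >= -2 else 4  [with Demand=2]  = -3; Revenue = 2*Demand + 5  [with Demand=2]  = 9; Tax = Supply^2 + Demand  [with Supply=-3, Demand=2]  = 11; Profit = -Revenue - Tax - 2  [with Revenue=9, Tax=11]  = -22; Surplus = min(Profit, Supply) + 2  [with Profit=-22, Supply=-3]  = -20.
Change = -14 − (-20) = 6.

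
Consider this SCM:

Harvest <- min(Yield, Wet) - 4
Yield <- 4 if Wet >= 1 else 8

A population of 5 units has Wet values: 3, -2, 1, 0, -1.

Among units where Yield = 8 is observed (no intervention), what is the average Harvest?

-5

E[Harvest|Yield=8] averages over only the 3 units with Yield=8 (Wet = -2, 0, -1): Harvest = -6, -4, -5, mean -5.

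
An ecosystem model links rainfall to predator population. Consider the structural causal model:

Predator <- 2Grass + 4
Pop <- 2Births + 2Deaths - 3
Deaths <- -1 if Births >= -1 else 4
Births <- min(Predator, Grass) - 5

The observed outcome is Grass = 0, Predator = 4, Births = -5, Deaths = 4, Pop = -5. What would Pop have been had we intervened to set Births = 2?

do(Births=2) replaces the equation Births <- min(Predator, Grass) - 5 with the constant Births = 2.
Deaths = -1 if Births >= -1 else 4  [with Births=2]  = -1
Pop = 2Births + 2Deaths - 3  [with Births=2, Deaths=-1]  = -1

-1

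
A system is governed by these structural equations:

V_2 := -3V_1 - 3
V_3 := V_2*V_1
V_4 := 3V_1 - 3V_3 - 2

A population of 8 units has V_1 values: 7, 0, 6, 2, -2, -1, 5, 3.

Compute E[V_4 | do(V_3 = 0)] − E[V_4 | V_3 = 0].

9

The intervention sets V_3=0 in all 8 units regardless of V_1. Recomputing V_4 per unit gives 19, -2, 16, 4, -8, -5, 13, 7; average 5.5.
E[V_4|V_3=0] averages over only the 2 units with V_3=0 (V_1 = 0, -1): V_4 = -2, -5, mean -3.5.
Difference = 5.5 − (-3.5) = 9.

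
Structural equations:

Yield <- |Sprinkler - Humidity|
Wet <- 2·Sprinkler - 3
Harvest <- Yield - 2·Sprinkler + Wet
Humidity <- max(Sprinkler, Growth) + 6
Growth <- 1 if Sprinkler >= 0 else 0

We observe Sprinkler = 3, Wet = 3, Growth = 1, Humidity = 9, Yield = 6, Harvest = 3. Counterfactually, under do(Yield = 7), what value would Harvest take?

The intervention breaks the incoming arrows to Yield: Yield <- |Sprinkler - Humidity| no longer applies, and Yield = 7.
Wet = 2·Sprinkler - 3  [with Sprinkler=3]  = 3
Harvest = Yield - 2·Sprinkler + Wet  [with Yield=7, Sprinkler=3, Wet=3]  = 4

4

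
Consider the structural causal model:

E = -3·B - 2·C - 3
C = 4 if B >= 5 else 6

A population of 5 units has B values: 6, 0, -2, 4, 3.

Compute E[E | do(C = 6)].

Every unit gets C=6 under the intervention. E values become -33, -15, -9, -27, -24; E[E|do(C=6)] = -21.6.

-21.6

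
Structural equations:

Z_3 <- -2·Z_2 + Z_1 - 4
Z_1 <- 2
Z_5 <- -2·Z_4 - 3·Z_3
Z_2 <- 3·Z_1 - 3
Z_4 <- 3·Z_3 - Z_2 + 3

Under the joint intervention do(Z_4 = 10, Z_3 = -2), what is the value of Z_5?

-14

The joint intervention fixes Z_4 = 10, Z_3 = -2, removing each variable's own equation.
Z_5 = -2·Z_4 - 3·Z_3  [with Z_4=10, Z_3=-2]  = -14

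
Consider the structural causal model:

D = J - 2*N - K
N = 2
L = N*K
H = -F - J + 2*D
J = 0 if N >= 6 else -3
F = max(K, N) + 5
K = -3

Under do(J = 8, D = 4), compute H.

-7

The joint intervention fixes J = 8, D = 4, removing each variable's own equation.
F = max(K, N) + 5  [with K=-3, N=2]  = 7
H = -F - J + 2*D  [with F=7, J=8, D=4]  = -7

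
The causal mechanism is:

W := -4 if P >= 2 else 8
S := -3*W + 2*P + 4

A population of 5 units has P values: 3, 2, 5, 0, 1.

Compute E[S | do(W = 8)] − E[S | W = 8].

Under do(W=8), W's equation is replaced by W=8 for every unit. Per-unit S: -14, -16, -10, -20, -18. Mean = -15.6.
E[S|W=8] averages over only the 2 units with W=8 (P = 0, 1): S = -20, -18, mean -19.
Difference = -15.6 − (-19) = 3.4.

3.4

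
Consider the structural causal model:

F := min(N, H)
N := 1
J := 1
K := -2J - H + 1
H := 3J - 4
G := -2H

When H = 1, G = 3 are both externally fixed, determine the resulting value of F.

The joint intervention fixes H = 1, G = 3, removing each variable's own equation.
F = min(N, H)  [with N=1, H=1]  = 1

1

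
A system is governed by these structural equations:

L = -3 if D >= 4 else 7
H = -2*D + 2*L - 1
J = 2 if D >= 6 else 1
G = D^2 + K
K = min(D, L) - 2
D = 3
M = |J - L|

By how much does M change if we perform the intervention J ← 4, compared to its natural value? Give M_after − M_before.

-3

The intervention breaks the incoming arrows to J: J = 2 if D >= 6 else 1 no longer applies, and J = 4.
L = -3 if D >= 4 else 7  [with D=3]  = 7
M = |J - L|  [with J=4, L=7]  = 3
Without intervention: L = -3 if D >= 4 else 7  [with D=3]  = 7; J = 2 if D >= 6 else 1  [with D=3]  = 1; M = |J - L|  [with J=1, L=7]  = 6.
Change = 3 − 6 = -3.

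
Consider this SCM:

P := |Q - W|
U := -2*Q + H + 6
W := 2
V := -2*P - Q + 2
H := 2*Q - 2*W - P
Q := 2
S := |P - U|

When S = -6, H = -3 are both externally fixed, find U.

-1

Setting S = -6, H = -3 by intervention discards those variables' equations.
U = -2*Q + H + 6  [with Q=2, H=-3]  = -1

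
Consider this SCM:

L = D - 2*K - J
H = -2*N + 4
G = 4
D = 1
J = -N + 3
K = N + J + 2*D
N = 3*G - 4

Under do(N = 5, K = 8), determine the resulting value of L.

Setting N = 5, K = 8 by intervention discards those variables' equations.
J = -N + 3  [with N=5]  = -2
L = D - 2*K - J  [with D=1, K=8, J=-2]  = -13

-13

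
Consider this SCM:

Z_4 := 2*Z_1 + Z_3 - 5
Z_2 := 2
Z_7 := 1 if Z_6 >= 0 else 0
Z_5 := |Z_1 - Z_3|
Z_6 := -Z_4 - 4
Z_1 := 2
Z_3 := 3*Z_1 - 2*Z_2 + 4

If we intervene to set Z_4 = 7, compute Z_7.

0

The intervention breaks the incoming arrows to Z_4: Z_4 := 2*Z_1 + Z_3 - 5 no longer applies, and Z_4 = 7.
Z_6 = -Z_4 - 4  [with Z_4=7]  = -11
Z_7 = 1 if Z_6 >= 0 else 0  [with Z_6=-11]  = 0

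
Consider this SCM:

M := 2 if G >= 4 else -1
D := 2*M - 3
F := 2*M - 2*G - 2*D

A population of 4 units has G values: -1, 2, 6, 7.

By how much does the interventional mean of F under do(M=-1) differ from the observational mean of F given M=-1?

-6

Under do(M=-1), M's equation is replaced by M=-1 for every unit. Per-unit F: 10, 4, -4, -6. Mean = 1.
E[F|M=-1] averages over only the 2 units with M=-1 (G = -1, 2): F = 10, 4, mean 7.
Difference = 1 − 7 = -6.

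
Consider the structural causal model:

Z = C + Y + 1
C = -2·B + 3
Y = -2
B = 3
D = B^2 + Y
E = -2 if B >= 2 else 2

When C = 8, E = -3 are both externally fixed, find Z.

7

The joint intervention fixes C = 8, E = -3, removing each variable's own equation.
Z = C + Y + 1  [with C=8, Y=-2]  = 7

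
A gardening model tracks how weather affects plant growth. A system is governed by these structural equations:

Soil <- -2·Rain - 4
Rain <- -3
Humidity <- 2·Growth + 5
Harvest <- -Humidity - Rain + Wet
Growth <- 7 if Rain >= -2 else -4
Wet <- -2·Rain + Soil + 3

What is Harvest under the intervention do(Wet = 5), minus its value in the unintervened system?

The intervention breaks the incoming arrows to Wet: Wet <- -2·Rain + Soil + 3 no longer applies, and Wet = 5.
Growth = 7 if Rain >= -2 else -4  [with Rain=-3]  = -4
Humidity = 2·Growth + 5  [with Growth=-4]  = -3
Harvest = -Humidity - Rain + Wet  [with Humidity=-3, Rain=-3, Wet=5]  = 11
Without intervention: Soil = -2·Rain - 4  [with Rain=-3]  = 2; Wet = -2·Rain + Soil + 3  [with Rain=-3, Soil=2]  = 11; Growth = 7 if Rain >= -2 else -4  [with Rain=-3]  = -4; Humidity = 2·Growth + 5  [with Growth=-4]  = -3; Harvest = -Humidity - Rain + Wet  [with Humidity=-3, Rain=-3, Wet=11]  = 17.
Change = 11 − 17 = -6.

-6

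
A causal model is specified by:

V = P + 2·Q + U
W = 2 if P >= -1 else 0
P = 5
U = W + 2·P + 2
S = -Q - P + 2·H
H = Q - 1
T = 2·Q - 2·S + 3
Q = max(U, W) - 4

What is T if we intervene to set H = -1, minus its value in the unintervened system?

40

Under do(H=-1), the mechanism H = Q - 1 is discarded; H is fixed at -1.
W = 2 if P >= -1 else 0  [with P=5]  = 2
U = W + 2·P + 2  [with W=2, P=5]  = 14
Q = max(U, W) - 4  [with U=14, W=2]  = 10
S = -Q - P + 2·H  [with Q=10, P=5, H=-1]  = -17
T = 2·Q - 2·S + 3  [with Q=10, S=-17]  = 57
Without intervention: W = 2 if P >= -1 else 0  [with P=5]  = 2; U = W + 2·P + 2  [with W=2, P=5]  = 14; Q = max(U, W) - 4  [with U=14, W=2]  = 10; H = Q - 1  [with Q=10]  = 9; S = -Q - P + 2·H  [with Q=10, P=5, H=9]  = 3; T = 2·Q - 2·S + 3  [with Q=10, S=3]  = 17.
Change = 57 − 17 = 40.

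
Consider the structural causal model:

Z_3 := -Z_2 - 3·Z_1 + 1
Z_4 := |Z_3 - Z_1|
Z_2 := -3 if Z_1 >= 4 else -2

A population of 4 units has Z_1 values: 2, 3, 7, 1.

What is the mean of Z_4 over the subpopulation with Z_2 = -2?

E[Z_4|Z_2=-2] averages over only the 3 units with Z_2=-2 (Z_1 = 2, 3, 1): Z_4 = 5, 9, 1, mean 5.

5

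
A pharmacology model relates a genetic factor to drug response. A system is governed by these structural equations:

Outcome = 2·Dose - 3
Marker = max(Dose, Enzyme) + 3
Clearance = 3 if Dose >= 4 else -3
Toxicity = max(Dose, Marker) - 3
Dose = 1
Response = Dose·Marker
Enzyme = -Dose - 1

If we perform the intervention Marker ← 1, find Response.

1

The intervention breaks the incoming arrows to Marker: Marker = max(Dose, Enzyme) + 3 no longer applies, and Marker = 1.
Response = Dose·Marker  [with Dose=1, Marker=1]  = 1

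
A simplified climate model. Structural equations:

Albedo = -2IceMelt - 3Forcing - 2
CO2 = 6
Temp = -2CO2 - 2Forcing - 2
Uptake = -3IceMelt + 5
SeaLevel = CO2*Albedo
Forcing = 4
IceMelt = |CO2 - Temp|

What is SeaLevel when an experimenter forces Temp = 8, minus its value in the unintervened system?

312

The intervention breaks the incoming arrows to Temp: Temp = -2CO2 - 2Forcing - 2 no longer applies, and Temp = 8.
IceMelt = |CO2 - Temp|  [with CO2=6, Temp=8]  = 2
Albedo = -2IceMelt - 3Forcing - 2  [with IceMelt=2, Forcing=4]  = -18
SeaLevel = CO2*Albedo  [with CO2=6, Albedo=-18]  = -108
Without intervention: Temp = -2CO2 - 2Forcing - 2  [with CO2=6, Forcing=4]  = -22; IceMelt = |CO2 - Temp|  [with CO2=6, Temp=-22]  = 28; Albedo = -2IceMelt - 3Forcing - 2  [with IceMelt=28, Forcing=4]  = -70; SeaLevel = CO2*Albedo  [with CO2=6, Albedo=-70]  = -420.
Change = -108 − (-420) = 312.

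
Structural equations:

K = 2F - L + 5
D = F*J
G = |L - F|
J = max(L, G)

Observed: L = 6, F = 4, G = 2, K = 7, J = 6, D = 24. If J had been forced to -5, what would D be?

-20

The intervention breaks the incoming arrows to J: J = max(L, G) no longer applies, and J = -5.
D = F*J  [with F=4, J=-5]  = -20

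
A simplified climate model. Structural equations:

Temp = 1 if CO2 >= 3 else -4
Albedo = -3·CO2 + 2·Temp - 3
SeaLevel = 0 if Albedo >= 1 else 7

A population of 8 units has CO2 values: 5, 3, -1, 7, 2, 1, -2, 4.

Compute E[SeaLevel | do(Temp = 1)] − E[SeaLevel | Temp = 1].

-1.75

Every unit gets Temp=1 under the intervention. SeaLevel values become 7, 7, 0, 7, 7, 7, 0, 7; E[SeaLevel|do(Temp=1)] = 5.25.
Observing Temp=1 restricts to units where Temp's equation naturally yields 1: CO2 ∈ {5, 3, 7, 4}. In that subpopulation SeaLevel = 7, 7, 7, 7, mean 7.
Difference = 5.25 − 7 = -1.75.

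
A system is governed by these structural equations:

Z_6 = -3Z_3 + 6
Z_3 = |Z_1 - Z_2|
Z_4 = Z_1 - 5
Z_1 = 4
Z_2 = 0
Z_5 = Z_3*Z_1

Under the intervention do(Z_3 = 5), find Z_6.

-9

The intervention breaks the incoming arrows to Z_3: Z_3 = |Z_1 - Z_2| no longer applies, and Z_3 = 5.
Z_6 = -3Z_3 + 6  [with Z_3=5]  = -9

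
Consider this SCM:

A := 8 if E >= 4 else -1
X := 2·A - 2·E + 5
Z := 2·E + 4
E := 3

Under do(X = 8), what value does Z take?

The intervention breaks the incoming arrows to X: X := 2·A - 2·E + 5 no longer applies, and X = 8.
Z is not downstream of the intervention, so its value is determined by the original equations.
Z = 2·E + 4  [with E=3]  = 10

10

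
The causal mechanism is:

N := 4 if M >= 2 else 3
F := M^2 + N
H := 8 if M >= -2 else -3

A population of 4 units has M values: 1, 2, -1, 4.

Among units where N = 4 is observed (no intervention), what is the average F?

Observing N=4 restricts to units where N's equation naturally yields 4: M ∈ {2, 4}. In that subpopulation F = 8, 20, mean 14.

14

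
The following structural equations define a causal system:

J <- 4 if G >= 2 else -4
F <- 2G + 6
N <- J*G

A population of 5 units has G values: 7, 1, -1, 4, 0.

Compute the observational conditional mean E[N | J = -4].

0

E[N|J=-4] averages over only the 3 units with J=-4 (G = 1, -1, 0): N = -4, 4, 0, mean 0.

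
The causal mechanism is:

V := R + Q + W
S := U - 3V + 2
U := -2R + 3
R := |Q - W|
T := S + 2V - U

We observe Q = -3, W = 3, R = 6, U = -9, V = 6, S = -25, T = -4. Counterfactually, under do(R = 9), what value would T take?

-7

The intervention breaks the incoming arrows to R: R := |Q - W| no longer applies, and R = 9.
U = -2R + 3  [with R=9]  = -15
V = R + Q + W  [with R=9, Q=-3, W=3]  = 9
S = U - 3V + 2  [with U=-15, V=9]  = -40
T = S + 2V - U  [with S=-40, V=9, U=-15]  = -7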